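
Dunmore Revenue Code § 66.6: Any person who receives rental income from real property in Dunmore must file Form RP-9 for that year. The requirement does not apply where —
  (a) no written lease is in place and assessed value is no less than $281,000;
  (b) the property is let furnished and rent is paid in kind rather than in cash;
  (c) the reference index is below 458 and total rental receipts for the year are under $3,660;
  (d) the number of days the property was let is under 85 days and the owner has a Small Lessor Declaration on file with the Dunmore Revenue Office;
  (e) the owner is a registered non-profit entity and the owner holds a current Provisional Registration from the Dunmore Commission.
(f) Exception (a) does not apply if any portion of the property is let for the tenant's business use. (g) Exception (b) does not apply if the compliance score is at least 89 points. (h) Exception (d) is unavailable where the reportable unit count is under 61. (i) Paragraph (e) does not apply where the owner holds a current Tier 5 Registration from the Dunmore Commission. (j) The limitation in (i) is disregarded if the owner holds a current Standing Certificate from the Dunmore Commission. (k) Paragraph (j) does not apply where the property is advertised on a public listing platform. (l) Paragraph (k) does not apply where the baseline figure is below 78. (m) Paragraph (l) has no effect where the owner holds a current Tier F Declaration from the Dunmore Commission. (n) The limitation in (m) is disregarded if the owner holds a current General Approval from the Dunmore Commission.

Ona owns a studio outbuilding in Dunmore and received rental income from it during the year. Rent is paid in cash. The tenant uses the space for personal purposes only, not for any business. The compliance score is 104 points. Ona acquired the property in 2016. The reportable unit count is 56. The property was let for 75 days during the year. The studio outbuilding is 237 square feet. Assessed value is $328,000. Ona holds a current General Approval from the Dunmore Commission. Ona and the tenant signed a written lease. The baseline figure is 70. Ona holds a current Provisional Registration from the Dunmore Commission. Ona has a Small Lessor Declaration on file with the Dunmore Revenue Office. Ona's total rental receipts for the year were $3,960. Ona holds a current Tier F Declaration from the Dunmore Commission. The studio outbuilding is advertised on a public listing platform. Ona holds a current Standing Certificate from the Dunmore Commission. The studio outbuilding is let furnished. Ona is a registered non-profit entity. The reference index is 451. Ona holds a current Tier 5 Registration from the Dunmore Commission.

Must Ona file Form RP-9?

No — exception (e) applies; Ona is not required to file Form RP-9.

Exception (a) fails — a written lease is in place.
Exception (b) does not apply: rent is paid in cash.
Exception (c) requires that total rental receipts for the year are under $3,660; but total rental receipts for the year are $3,960, not under $3,660, so (c) is unavailable.
Exception (d) is satisfied on its face — the number of days the property was let is 75 days, under the 85 days limit; a Small Lessor Declaration is on file. But: (h) operates against (d): the reportable unit count is 56, under the 61 limit. (d) is therefore removed.
Exception (e)'s conditions are all satisfied: Ona is a registered non-profit; a current Provisional Registration is held. As to paragraphs (i)–(n): (i) is triggered (a current Tier 5 Registration is held), but is set aside by (j): (j) operates against (i): a current Standing Certificate is held. (k) applies (the property is publicly advertised), but is displaced by (l): (l) operates against (k): the baseline figure is 70, below the 78 limit. (m) would limit (l) — a current Tier F Declaration is held — but (n) sets (m) aside: (n) is engaged — a current General Approval is held. So (e) applies.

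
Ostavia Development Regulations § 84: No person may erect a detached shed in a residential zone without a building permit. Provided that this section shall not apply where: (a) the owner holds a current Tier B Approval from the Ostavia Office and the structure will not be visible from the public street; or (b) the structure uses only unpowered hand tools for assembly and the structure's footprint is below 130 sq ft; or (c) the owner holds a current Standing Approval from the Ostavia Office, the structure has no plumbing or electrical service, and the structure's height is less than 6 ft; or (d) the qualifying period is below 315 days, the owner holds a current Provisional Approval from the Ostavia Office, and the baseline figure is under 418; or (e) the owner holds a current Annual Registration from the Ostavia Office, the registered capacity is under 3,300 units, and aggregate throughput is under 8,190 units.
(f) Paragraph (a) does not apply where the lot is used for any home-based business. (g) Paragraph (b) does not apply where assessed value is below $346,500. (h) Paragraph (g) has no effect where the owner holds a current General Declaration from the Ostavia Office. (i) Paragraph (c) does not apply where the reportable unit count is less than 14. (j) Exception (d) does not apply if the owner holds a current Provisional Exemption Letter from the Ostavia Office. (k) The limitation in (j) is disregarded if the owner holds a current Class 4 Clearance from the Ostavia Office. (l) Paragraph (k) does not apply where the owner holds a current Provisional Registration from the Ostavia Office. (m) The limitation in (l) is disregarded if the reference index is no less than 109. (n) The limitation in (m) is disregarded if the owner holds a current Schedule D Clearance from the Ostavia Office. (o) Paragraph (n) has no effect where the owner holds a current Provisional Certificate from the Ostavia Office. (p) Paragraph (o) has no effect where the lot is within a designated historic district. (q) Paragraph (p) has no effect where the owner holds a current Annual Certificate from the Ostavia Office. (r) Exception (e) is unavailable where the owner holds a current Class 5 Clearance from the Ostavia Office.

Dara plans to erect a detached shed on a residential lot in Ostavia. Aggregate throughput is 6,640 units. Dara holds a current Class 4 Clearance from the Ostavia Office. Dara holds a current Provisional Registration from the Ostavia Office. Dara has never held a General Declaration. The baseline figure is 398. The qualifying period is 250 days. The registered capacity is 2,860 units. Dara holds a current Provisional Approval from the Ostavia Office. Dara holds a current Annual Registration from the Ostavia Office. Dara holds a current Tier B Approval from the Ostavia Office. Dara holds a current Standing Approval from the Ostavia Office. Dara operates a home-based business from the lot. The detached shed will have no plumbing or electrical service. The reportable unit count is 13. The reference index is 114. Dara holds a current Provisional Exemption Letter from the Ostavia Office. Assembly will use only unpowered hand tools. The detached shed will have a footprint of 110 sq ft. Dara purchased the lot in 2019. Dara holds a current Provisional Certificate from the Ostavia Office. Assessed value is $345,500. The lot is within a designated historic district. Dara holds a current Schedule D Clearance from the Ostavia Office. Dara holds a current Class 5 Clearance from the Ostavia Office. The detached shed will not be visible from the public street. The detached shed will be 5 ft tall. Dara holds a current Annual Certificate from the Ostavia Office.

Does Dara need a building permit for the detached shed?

No — exception (d) applies; Dara does not need a building permit.

Exception (a): a current Tier B Approval is held; the structure will not be visible from the street — every condition holds. But: (f) operates against (a): a home-based business operates on the lot. Exception (a) does not apply.
Exception (b): assembly uses only hand tools; the structure's footprint is 110 sq ft, below the 130 sq ft limit — every condition holds. But applying paragraphs (g)–(h): (g) operates against (b): assessed value is $345,500, below the $346,500 limit. (h), which would lift (g), is not triggered — no current General Declaration is held. Exception (b) does not apply.
Exception (c): a current Standing Approval is held; there is no plumbing or electrical service; the structure's height is 5 ft, less than the 6 ft limit — every condition holds. But: (i) operates against (c): the reportable unit count is 13, less than the 14 limit. (c) is therefore removed.
Exception (d): the qualifying period is 250 days, below the 315 days limit; a current Provisional Approval is held; the baseline figure is 398, under the 418 limit — every condition holds. Under paragraphs (j)–(q): (j) would limit (d) — a current Provisional Exemption Letter is held — but (k) sets (j) aside: (k) applies — a current Class 4 Clearance is held. (l) operates (a current Provisional Registration is held), but is overridden by (m): (m) is engaged — the reference index is 114, meeting the 109 threshold. (n) is engaged (a current Schedule D Clearance is held), but is overridden by (o): (o) is engaged — a current Provisional Certificate is held. (p) would limit (o) — the lot is in a historic district — but (q) sets (p) aside: (q) operates against (p): a current Annual Certificate is held. Exception (d) stands.
Exception (e) is satisfied on its face — a current Annual Registration is held; the registered capacity is 2,860 units, under the 3,300 units limit; aggregate throughput is 6,640 units, under the 8,190 units limit. However, paragraph (r) must be considered: (r) operates — a current Class 5 Clearance is held. Exception (e) does not apply.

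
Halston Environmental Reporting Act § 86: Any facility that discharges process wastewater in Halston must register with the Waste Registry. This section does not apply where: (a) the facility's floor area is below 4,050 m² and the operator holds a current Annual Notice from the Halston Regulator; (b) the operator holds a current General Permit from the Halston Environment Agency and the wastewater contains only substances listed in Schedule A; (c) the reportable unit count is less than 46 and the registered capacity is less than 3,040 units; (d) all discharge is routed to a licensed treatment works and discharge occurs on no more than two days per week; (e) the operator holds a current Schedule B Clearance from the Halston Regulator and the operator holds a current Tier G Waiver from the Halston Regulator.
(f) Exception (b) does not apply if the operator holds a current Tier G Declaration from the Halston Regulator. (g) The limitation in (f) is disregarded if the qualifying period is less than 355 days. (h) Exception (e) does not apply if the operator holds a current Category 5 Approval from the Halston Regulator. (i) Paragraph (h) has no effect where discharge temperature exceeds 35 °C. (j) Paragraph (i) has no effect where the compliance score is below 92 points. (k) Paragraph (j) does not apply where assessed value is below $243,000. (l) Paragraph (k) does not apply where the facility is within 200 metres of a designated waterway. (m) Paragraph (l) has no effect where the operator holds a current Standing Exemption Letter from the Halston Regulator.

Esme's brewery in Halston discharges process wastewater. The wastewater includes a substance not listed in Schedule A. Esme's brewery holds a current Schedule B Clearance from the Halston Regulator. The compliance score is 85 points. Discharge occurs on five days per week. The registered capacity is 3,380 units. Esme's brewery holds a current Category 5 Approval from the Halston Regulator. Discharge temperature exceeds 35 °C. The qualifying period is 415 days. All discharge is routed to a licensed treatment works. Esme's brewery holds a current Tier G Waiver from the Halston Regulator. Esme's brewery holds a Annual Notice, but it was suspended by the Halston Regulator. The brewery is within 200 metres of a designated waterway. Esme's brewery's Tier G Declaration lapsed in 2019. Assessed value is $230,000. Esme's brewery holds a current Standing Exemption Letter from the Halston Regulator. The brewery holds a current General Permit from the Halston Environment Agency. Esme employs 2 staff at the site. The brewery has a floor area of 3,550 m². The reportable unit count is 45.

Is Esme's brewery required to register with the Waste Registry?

Exception (a) does not apply: the Annual Notice is not current.
Exception (b) requires that the wastewater contains only substances listed in Schedule A; but the wastewater includes a non-Schedule-A substance, so (b) is unavailable.
Exception (c) fails — the registered capacity is 3,380 units, not less than 3,040 units.
Exception (d) does not apply: discharge occurs on five days per week.
Exception (e) is satisfied on its face — a current Schedule B Clearance is held; a current Tier G Waiver is held. Considering the limiting provisions: (h) would limit (e) — a current Category 5 Approval is held — but (i) sets (h) aside: (i) is engaged — discharge temperature exceeds 35 °C. (j) would limit (i) — the compliance score is 85 points, below the 92 points limit — but (k) sets (j) aside: (k) is engaged — assessed value is $230,000, below the $243,000 limit. (l) applies (the brewery is within 200 m of a designated waterway), but is overridden by (m): (m) operates against (l): a current Standing Exemption Letter is held. Exception (e) stands.

No — exception (e) applies; Esme's brewery is not required to register with the Waste Registry.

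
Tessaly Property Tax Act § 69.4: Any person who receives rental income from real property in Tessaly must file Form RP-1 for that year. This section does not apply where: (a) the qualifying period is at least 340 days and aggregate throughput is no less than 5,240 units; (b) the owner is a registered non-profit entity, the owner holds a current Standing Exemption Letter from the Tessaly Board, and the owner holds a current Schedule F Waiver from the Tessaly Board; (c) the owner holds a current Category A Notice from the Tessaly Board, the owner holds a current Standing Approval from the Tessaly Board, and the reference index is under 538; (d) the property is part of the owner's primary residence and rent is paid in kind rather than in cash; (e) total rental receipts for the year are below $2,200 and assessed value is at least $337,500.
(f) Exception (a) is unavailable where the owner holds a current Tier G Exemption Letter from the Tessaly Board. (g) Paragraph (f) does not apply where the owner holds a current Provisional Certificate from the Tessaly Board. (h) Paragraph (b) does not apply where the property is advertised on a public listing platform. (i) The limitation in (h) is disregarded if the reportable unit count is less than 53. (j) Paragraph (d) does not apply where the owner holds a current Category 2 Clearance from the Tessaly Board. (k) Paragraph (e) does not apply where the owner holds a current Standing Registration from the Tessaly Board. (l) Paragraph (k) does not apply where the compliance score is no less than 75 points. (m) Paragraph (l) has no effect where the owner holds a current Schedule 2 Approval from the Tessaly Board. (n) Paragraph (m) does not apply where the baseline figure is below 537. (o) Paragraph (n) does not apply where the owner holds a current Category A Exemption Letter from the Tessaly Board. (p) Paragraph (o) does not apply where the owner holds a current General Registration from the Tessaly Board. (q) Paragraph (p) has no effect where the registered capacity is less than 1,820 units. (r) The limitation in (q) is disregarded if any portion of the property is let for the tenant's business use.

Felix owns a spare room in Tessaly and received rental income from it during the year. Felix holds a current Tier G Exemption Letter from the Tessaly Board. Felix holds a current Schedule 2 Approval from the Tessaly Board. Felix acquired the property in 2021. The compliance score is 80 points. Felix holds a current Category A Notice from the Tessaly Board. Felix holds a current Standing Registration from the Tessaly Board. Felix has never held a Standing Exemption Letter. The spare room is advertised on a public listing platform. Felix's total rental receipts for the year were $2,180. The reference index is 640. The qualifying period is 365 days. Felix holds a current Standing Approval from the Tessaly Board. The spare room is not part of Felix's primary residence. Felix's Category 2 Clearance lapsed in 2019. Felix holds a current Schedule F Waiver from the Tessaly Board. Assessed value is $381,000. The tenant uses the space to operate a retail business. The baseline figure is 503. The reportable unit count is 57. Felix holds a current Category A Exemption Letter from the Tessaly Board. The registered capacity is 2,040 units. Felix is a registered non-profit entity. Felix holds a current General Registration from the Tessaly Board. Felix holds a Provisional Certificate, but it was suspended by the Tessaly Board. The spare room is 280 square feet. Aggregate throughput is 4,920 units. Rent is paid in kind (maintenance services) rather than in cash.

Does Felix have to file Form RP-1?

No — exception (e) applies; Felix is not required to file Form RP-1.

Exception (a) requires that aggregate throughput is no less than 5,240 units; but aggregate throughput is 4,920 units, short of 5,240 units, so (a) is unavailable.
Exception (b) does not apply: there is no Standing Exemption Letter in force.
Exception (c) does not apply: the reference index is 640, not under 538.
Exception (d) requires that the property is part of the owner's primary residence; but the spare room is not part of the primary residence, so (d) is unavailable.
Exception (e): total rental receipts for the year are $2,180, below the $2,200 limit; assessed value is $381,000, meeting the $337,500 threshold — every condition holds. Under paragraphs (k)–(r): (k) would limit (e) — a current Standing Registration is held — but (l) sets (k) aside: (l) operates — the compliance score is 80 points, meeting the 75 points threshold. (m) would limit (l) — a current Schedule 2 Approval is held — but (n) sets (m) aside: (n) operates against (m): the baseline figure is 503, below the 537 limit. (o) would limit (n) — a current Category A Exemption Letter is held — but (p) sets (o) aside: (p) operates — a current General Registration is held. (q) is not engaged (the registered capacity is 2,040 units, not less than 1,820 units), so (p) stands. So (e) applies.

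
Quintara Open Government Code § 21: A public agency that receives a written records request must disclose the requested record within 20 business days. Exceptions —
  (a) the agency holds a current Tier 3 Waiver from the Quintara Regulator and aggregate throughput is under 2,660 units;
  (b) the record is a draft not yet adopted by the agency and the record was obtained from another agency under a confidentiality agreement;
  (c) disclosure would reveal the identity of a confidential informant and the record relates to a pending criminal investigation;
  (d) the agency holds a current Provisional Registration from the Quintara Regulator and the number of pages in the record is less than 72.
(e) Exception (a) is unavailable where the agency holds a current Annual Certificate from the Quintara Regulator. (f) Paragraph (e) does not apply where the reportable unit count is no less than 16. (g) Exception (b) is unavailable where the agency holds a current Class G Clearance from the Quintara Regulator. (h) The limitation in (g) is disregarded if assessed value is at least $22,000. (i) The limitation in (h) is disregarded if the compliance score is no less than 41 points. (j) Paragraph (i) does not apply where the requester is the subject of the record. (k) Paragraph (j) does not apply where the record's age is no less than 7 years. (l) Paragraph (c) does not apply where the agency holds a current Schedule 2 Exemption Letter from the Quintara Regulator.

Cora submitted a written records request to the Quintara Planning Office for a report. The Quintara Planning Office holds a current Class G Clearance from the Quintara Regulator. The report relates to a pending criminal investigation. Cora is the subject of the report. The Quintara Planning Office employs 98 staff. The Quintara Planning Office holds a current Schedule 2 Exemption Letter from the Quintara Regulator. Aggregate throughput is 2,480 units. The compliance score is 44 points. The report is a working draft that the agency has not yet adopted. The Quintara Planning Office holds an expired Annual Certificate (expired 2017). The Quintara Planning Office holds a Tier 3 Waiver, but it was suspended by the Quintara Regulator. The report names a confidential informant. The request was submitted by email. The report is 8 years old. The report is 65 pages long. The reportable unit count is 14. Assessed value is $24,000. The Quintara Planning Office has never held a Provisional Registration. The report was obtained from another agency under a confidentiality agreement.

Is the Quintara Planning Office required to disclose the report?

Exception (a) requires that the agency holds a current Tier 3 Waiver from the Quintara Regulator; but no current Tier 3 Waiver is held, so (a) is unavailable.
Exception (b) is satisfied on its face — the report is an unadopted draft; the report was obtained under a confidentiality agreement. However, paragraphs (g)–(k) must be considered: (g) is triggered — a current Class G Clearance is held. (h) would limit (g) — assessed value is $24,000, meeting the $22,000 threshold — but (i) sets (h) aside: (i) operates against (h): the compliance score is 44 points, meeting the 41 points threshold. (j) would limit (i) — Cora is the subject of the report — but (k) sets (j) aside: (k) operates — the record's age is 8 years, meeting the 7 years threshold. Exception (b) does not apply.
Exception (c): the report names a confidential informant; the report relates to a pending investigation — every condition holds. But: (l) is triggered — a current Schedule 2 Exemption Letter is held. So (c) is unavailable.
Exception (d) does not apply: the Provisional Registration is not current.
No exception is made out. the Quintara Planning Office falls within the general rule.

Yes — the Quintara Planning Office must disclose the report.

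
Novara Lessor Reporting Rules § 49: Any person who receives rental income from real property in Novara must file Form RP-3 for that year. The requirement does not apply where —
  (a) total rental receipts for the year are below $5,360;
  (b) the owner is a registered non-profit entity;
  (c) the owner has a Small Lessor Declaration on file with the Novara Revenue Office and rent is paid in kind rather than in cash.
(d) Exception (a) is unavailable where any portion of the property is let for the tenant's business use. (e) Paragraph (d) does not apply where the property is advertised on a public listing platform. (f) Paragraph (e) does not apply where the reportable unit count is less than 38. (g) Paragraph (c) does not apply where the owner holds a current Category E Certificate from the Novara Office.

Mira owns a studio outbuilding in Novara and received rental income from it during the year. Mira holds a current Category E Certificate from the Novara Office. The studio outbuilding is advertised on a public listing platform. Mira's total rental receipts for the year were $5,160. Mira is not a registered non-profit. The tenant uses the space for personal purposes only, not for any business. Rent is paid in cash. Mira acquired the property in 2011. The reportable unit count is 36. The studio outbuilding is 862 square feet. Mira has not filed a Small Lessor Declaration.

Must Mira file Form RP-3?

No — exception (a) applies; Mira is not required to file Form RP-3.

Exception (a): total rental receipts for the year are $5,160, below the $5,360 limit — every condition holds. Applying paragraphs (d)–(f): (d) is inapplicable — the space is used for personal purposes only. (a) remains available.
Exception (b) requires that the owner is a registered non-profit entity; but Mira is not a registered non-profit, so (b) is unavailable.
Exception (c) fails — no Small Lessor Declaration is on file.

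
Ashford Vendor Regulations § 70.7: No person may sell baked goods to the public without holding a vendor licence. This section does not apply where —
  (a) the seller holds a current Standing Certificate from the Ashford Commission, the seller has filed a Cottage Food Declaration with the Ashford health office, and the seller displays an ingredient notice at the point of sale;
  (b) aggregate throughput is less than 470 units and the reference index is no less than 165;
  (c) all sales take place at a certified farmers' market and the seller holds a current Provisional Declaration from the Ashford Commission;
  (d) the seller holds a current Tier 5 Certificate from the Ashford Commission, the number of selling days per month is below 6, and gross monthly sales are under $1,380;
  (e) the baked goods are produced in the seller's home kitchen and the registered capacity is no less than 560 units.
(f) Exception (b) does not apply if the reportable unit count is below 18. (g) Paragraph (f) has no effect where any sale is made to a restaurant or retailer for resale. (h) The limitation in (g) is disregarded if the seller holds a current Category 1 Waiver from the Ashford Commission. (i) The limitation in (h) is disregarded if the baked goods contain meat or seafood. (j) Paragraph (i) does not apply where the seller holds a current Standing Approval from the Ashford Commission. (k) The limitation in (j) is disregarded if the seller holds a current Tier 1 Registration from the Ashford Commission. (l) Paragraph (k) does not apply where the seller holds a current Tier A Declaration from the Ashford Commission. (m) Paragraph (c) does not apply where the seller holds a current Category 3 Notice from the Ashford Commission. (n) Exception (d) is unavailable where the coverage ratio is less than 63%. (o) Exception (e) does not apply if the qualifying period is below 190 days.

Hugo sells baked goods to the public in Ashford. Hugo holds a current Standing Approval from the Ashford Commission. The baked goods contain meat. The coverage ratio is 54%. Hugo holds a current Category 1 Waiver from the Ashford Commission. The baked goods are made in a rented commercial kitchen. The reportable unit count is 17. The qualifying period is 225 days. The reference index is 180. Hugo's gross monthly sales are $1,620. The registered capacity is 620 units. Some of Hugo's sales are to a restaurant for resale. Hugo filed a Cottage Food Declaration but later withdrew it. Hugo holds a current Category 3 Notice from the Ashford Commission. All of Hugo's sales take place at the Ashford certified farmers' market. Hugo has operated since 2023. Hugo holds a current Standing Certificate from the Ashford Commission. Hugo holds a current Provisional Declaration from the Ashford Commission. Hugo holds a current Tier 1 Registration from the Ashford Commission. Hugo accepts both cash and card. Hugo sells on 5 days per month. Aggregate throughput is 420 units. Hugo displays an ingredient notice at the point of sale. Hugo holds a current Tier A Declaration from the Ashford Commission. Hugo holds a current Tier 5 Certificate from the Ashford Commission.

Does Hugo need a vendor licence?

Yes — Hugo must hold a vendor licence.

Exception (a) requires that the seller has filed a Cottage Food Declaration with the Ashford health office; but the Cottage Food Declaration was withdrawn, so (a) is unavailable.
Exception (b) is satisfied on its face — aggregate throughput is 420 units, less than the 470 units limit; the reference index is 180, meeting the 165 threshold. But applying paragraphs (f)–(l): (f) operates against (b): the reportable unit count is 17, below the 18 limit. (g) applies (some sales are to a restaurant for resale), but is set aside by (h): (h) is engaged — a current Category 1 Waiver is held. (i) would limit (h) — the baked goods contain meat — but (j) sets (i) aside: (j) operates against (i): a current Standing Approval is held. (k) is triggered (a current Tier 1 Registration is held), but yields to (l): (l) is triggered — a current Tier A Declaration is held. (b) is therefore removed.
All of (c)'s requirements are met (all sales are at a certified farmers' market; a current Provisional Declaration is held). But: (m) operates — a current Category 3 Notice is held. (c) is therefore removed.
Exception (d) does not apply: gross monthly sales are $1,620, not under $1,380.
Exception (e) does not apply: the baked goods are made in a commercial kitchen, not a home kitchen.
No exception displaces § 70.7.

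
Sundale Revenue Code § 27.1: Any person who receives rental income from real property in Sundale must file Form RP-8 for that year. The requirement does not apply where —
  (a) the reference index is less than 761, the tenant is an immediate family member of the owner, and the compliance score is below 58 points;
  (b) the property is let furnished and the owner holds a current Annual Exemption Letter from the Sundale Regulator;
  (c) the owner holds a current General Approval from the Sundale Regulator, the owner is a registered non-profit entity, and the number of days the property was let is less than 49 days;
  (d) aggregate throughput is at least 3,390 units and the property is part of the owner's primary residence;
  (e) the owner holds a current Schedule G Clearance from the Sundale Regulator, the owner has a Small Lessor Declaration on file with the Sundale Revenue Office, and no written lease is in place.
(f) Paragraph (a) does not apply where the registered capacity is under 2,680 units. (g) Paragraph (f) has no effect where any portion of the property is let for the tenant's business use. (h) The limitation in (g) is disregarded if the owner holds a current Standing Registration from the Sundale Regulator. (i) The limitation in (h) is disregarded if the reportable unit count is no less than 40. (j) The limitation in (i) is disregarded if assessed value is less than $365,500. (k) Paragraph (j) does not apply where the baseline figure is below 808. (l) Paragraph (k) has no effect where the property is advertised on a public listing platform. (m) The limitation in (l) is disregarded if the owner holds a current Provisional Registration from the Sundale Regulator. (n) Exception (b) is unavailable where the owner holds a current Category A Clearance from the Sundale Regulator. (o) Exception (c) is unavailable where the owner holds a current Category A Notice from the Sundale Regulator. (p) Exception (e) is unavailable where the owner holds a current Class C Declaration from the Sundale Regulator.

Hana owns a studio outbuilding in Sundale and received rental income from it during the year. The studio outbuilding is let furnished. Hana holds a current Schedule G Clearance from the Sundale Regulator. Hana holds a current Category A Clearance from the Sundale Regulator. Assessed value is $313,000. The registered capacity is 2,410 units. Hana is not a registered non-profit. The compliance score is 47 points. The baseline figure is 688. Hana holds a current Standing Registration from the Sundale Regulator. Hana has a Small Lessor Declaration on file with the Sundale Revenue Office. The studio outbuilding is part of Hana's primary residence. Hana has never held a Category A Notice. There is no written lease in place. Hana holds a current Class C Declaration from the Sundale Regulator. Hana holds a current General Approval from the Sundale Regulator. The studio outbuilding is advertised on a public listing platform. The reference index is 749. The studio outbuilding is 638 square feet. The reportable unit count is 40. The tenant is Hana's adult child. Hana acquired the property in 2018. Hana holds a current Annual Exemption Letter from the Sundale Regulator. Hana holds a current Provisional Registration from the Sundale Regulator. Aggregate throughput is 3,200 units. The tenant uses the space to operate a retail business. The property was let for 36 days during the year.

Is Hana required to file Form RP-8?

Exception (a)'s conditions are all satisfied: the reference index is 749, less than the 761 limit; the tenant is an immediate family member; the compliance score is 47 points, below the 58 points limit. Considering the limiting provisions: (f) is triggered (the registered capacity is 2,410 units, under the 2,680 units limit), but is itself disapplied by (g): (g) is triggered — the space is let for business use. (h) is triggered (a current Standing Registration is held), but is itself disapplied by (i): (i) is engaged — the reportable unit count is 40, meeting the 40 threshold. (j) would limit (i) — assessed value is $313,000, less than the $365,500 limit — but (k) sets (j) aside: (k) operates — the baseline figure is 688, below the 808 limit. (l) would limit (k) — the property is publicly advertised — but (m) sets (l) aside: (m) operates against (l): a current Provisional Registration is held. (a) remains available.
Exception (b) is satisfied on its face — the property is let furnished; a current Annual Exemption Letter is held. But: (n) operates against (b): a current Category A Clearance is held. Exception (b) does not apply.
Exception (c) fails — Hana is not a registered non-profit.
Exception (d) fails — aggregate throughput is 3,200 units, short of 3,390 units.
Exception (e) is satisfied on its face — a current Schedule G Clearance is held; a Small Lessor Declaration is on file; there is no written lease. But applying paragraph (p): (p) operates against (e): a current Class C Declaration is held. So (e) is unavailable.

No — exception (a) applies; Hana is not required to file Form RP-8.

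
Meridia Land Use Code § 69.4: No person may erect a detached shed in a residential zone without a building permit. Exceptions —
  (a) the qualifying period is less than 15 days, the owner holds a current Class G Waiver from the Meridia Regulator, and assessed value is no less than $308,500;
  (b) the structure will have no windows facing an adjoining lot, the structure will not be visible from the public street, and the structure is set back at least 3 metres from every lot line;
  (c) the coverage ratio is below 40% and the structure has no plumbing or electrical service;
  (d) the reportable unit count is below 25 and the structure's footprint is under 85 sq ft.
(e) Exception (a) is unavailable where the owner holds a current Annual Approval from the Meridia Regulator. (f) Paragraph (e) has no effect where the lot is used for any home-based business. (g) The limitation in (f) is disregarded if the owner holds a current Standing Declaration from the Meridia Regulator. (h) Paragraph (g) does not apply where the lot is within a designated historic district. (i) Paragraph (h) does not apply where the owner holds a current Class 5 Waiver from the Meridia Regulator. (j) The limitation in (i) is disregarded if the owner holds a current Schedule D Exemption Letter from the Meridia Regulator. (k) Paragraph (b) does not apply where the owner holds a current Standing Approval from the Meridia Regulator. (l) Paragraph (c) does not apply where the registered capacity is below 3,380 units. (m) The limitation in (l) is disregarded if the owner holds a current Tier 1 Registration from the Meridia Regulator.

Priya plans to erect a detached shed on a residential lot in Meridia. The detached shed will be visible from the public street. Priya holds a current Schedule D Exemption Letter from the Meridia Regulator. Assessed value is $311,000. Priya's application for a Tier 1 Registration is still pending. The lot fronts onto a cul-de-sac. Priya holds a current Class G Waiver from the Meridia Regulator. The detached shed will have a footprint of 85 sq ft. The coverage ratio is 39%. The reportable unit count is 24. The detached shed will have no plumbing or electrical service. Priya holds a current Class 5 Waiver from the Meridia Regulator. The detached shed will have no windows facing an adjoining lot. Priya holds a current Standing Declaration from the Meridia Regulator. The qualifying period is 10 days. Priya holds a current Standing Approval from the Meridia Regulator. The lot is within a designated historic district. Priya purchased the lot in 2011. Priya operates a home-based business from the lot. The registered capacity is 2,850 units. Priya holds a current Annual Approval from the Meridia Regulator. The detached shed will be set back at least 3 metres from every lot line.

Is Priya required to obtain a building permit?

No — exception (a) applies; Priya does not need a building permit.

Exception (a)'s conditions are all satisfied: the qualifying period is 10 days, less than the 15 days limit; a current Class G Waiver is held; assessed value is $311,000, meeting the $308,500 threshold. Under paragraphs (e)–(j): (e) applies (a current Annual Approval is held), but is itself disapplied by (f): (f) is triggered — a home-based business operates on the lot. (g) is triggered (a current Standing Declaration is held), but yields to (h): (h) operates — the lot is in a historic district. (i) would limit (h) — a current Class 5 Waiver is held — but (j) sets (i) aside: (j) applies — a current Schedule D Exemption Letter is held. Exception (a) stands.
Exception (b) fails — the structure will be visible from the street.
Exception (c): the coverage ratio is 39%, below the 40% limit; there is no plumbing or electrical service — every condition holds. But: (l) operates against (c): the registered capacity is 2,850 units, below the 3,380 units limit. (m), which would lift (l), is inapplicable — no current Tier 1 Registration is held. (c) is therefore removed.
Exception (d) fails — the structure's footprint is 85 sq ft, not under 85 sq ft.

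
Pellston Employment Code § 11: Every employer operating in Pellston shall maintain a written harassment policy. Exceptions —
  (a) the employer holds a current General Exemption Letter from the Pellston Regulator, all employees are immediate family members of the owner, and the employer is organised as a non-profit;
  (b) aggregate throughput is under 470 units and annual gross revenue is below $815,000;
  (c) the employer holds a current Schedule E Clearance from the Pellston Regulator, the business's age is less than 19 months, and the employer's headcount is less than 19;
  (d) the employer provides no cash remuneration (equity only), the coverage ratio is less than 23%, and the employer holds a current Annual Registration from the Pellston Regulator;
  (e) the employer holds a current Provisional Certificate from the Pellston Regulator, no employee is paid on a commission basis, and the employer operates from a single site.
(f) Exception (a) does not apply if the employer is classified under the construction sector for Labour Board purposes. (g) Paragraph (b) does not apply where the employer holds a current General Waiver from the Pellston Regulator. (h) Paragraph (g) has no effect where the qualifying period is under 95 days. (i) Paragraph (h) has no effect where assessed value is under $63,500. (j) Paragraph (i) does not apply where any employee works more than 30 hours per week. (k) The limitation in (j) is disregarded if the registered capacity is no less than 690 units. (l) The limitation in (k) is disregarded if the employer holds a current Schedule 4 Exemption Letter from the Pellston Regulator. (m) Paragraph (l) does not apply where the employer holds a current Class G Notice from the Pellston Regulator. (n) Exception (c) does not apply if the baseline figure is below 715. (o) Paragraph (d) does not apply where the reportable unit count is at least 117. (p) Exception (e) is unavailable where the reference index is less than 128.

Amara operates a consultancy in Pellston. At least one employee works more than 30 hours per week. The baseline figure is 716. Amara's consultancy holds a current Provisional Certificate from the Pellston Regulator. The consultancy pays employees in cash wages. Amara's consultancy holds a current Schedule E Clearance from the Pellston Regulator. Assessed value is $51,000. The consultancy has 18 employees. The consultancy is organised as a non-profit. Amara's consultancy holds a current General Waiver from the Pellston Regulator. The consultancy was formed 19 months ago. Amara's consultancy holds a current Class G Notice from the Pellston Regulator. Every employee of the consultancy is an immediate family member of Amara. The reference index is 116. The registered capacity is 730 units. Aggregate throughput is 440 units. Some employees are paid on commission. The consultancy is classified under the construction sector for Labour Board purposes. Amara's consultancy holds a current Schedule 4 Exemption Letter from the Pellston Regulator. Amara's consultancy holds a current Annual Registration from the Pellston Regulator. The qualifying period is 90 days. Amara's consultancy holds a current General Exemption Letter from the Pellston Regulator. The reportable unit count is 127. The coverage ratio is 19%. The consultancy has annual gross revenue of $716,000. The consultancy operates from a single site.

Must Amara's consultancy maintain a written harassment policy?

Exception (a): a current General Exemption Letter is held; every employee is an immediate family member; the employer is a non-profit — every condition holds. But applying paragraph (f): (f) operates against (a): the consultancy is classified under the construction sector. (a) is therefore removed.
Exception (b): aggregate throughput is 440 units, under the 470 units limit; annual gross revenue is $716,000, below the $815,000 limit — every condition holds. Turning to paragraphs (g)–(m): (g) applies — a current General Waiver is held. (h) would limit (g) — the qualifying period is 90 days, under the 95 days limit — but (i) sets (h) aside: (i) operates against (h): assessed value is $51,000, under the $63,500 limit. (j) would limit (i) — at least one employee exceeds 30 hours/week — but (k) sets (j) aside: (k) operates — the registered capacity is 730 units, meeting the 690 units threshold. (l) would limit (k) — a current Schedule 4 Exemption Letter is held — but (m) sets (l) aside: (m) operates against (l): a current Class G Notice is held. (b) is therefore removed.
Exception (c) does not apply: the business's age is 19 months, not less than 19 months.
Exception (d) requires that the employer provides no cash remuneration (equity only); but employees are paid cash wages, so (d) is unavailable.
Exception (e) fails — some employees are paid on commission.
Every exception is unavailable, so the rule governs.

Yes — Amara's consultancy must maintain a written harassment policy.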